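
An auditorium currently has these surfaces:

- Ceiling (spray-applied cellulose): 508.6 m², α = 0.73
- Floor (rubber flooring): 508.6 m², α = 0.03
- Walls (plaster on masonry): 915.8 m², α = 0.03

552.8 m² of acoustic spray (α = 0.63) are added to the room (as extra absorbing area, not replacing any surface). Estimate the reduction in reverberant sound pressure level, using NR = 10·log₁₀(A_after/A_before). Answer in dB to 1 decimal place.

2.7 dB

Equivalent absorption area: A_before = 508.6·0.73 + 508.6·0.03 + 915.8·0.03 = 414.010 m².
Treatment contributes 552.8·0.63 = 348.264 sabins.
New total A_after = 762.274 sabins.
NR = 10·log₁₀(762.274/414.010) = 2.7 dB.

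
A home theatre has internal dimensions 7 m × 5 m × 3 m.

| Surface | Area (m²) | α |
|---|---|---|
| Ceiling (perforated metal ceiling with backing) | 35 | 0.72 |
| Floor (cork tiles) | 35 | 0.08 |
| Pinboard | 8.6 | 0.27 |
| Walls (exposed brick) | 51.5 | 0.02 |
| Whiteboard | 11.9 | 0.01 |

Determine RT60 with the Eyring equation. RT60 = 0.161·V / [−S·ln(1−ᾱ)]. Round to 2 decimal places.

0.48 sec

S = Σ Sᵢ = 142.0 m².
Σ(Sᵢαᵢ) = 35·0.72 + 35·0.08 + 8.6·0.27 + 51.5·0.02 + 11.9·0.01 = 31.471.
Mean coefficient ᾱ = A/S = 0.2216.
Eyring denominator: −S ln(1−ᾱ) = 35.573.
V = 7 × 5 × 3 = 105 m³.
RT60 = 0.161 × 105 / 35.573 = 0.48 s.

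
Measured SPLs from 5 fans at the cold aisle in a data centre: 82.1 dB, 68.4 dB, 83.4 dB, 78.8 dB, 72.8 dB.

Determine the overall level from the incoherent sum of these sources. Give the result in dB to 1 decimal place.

86.8 dB

Σ 10^(Lᵢ/10) = 4.828e+08.
L_total = 10·log₁₀(4.828e+08) = 86.8 dB.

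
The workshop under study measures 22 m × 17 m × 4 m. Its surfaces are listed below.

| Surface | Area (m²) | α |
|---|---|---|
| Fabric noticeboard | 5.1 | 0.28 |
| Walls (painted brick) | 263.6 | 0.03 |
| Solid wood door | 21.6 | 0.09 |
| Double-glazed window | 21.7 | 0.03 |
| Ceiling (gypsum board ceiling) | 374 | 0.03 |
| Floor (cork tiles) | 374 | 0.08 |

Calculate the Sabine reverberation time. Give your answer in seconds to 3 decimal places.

4.538 seconds

Equivalent absorption area: A = 5.1*0.28 + 263.6*0.03 + 21.6*0.09 + 21.7*0.03 + 374*0.03 + 374*0.08 = 53.071 m².
Room volume: 1496 m³.
T = 0.161 V/A = 0.161·1496/53.071 = 4.538 s.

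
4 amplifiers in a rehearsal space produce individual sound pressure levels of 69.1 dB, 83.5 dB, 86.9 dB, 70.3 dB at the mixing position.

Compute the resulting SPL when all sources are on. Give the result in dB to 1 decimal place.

88.6 dB

Σ 10^(Lᵢ/10) = 7.325e+08.
Combined level = 10 log₁₀(7.325e+08) = 88.6 dB.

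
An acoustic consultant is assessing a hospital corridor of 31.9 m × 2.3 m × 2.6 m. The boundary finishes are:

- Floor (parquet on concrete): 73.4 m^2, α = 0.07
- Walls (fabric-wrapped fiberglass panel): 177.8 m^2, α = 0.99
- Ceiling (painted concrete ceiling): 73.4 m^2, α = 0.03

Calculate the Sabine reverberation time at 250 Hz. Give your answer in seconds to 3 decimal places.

0.167 seconds

A = Σ Sᵢαᵢ = 73.4·0.07 + 177.8·0.99 + 73.4·0.03 = 183.362 sabins.
V = 31.9·2.3·2.6 = 190.762 m³.
T = 0.161 V/A = 0.161·190.762/183.362 = 0.167 s.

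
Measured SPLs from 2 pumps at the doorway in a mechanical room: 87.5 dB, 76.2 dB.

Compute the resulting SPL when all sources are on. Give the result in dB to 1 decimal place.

87.8 dB

Sum in the linear (power) domain: Σ 10^(Lᵢ/10) = 10^(87.5/10) + 10^(76.2/10) = 6.04e+08.
Back to dB: 10·log₁₀ Σ = 87.8 dB.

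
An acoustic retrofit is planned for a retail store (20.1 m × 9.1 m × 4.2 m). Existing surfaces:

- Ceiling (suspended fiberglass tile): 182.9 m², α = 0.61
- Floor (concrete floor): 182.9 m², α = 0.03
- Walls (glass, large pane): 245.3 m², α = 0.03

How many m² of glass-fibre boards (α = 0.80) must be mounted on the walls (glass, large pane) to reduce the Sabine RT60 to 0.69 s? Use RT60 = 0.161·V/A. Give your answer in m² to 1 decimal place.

Equivalent absorption area: A₁ = 182.9×0.61 + 182.9×0.03 + 245.3×0.03 = 124.415 m².
V = 768.222 m³. Target absorption A₂ = 0.161 × 768.222 / 0.69 = 179.252 sabins.
Absorption to add: 179.252 − 124.415 = 54.837 sabins.
Net gain per m²: Δα = 0.80 − 0.03 = 0.77.
Panel area = 54.837 / 0.77 = 71.2 m².

71.2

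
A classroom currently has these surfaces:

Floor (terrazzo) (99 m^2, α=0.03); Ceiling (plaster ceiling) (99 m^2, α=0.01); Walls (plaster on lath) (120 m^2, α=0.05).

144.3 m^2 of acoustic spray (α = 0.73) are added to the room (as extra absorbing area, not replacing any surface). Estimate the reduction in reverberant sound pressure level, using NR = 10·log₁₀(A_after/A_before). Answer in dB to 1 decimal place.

10.6 dB

Total absorption A_before = 99·0.03 + 99·0.01 + 120·0.05
  = 2.970 + 0.990 + 6.000 = 9.960 m^2 sabins.
Added absorption = 144.3 × 0.73 = 105.339 sabins.
New total A_after = 115.299 sabins.
Reduction = 10 log₁₀(A_after/A_before) = 10 log₁₀(11.5762) = 10.6 dB.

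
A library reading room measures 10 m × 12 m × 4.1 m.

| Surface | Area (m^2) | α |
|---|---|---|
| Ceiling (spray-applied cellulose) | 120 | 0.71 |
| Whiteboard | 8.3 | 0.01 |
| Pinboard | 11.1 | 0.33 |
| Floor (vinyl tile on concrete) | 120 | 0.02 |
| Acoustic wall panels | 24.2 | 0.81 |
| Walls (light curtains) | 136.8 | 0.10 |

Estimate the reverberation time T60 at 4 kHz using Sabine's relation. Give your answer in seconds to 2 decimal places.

0.64 seconds

A = Σ Sᵢαᵢ = 120×0.71 + 8.3×0.01 + 11.1×0.33 + 120×0.02 + 24.2×0.81 + 136.8×0.10 = 124.628 sabins.
V = 10·12·4.1 = 492 m³.
RT60 = 0.161 · V / A = 0.161 × 492 / 124.628 = 0.64 s.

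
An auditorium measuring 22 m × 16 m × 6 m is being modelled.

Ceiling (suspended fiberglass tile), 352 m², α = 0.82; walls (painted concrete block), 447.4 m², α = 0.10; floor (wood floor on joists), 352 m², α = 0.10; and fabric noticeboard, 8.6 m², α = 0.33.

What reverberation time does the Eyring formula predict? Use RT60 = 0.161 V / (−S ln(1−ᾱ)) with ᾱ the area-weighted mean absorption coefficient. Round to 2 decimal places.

Total surface area S = 352 + 447.4 + 352 + 8.6 = 1160.0 m².
Absorption A = 352·0.82 + 447.4·0.10 + 352·0.10 + 8.6·0.33 = 371.418 sabins.
Mean coefficient ᾱ = A/S = 0.3202.
−S·ln(1−ᾱ) = −1160.0 × ln(1 − 0.3202) = 447.710.
V = 22 × 16 × 6 = 2112 m³.
RT60 = 0.161 × 2112 / 447.710 = 0.76 s.

0.76 s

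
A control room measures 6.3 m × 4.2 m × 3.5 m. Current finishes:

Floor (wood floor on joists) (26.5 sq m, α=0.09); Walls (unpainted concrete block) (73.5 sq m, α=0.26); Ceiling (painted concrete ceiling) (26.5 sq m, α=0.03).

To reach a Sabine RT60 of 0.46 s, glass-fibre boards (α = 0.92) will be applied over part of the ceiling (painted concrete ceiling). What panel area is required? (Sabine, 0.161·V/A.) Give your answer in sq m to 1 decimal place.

Total absorption A₁ = 26.5*0.09 + 73.5*0.26 + 26.5*0.03
  = 2.385 + 19.110 + 0.795 = 22.290 sq m sabins.
V = 92.61 m³. Target absorption A₂ = 0.161 × 92.61 / 0.46 = 32.413 sabins.
Absorption to add: 32.413 − 22.290 = 10.123 sabins.
Each sq m of panel replacing the ceiling (painted concrete ceiling) adds (0.92 − 0.03) = 0.89 sabins.
Panel area = 10.123 / 0.89 = 11.4 sq m.

11.4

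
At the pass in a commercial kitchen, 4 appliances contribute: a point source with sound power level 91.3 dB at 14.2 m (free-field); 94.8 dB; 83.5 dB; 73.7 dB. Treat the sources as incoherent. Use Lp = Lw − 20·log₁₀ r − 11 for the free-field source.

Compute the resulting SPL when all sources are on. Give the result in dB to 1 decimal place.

Source at 14.2 m: Lp = 91.3 − 20·log₁₀(14.2) − 11 = 57.3 dB.
Converting to relative power and adding: 10^(57.3/10) + 10^(94.8/10) + 10^(83.5/10) + 10^(73.7/10) = 3.268e+09.
L_total = 10·log₁₀(3.268e+09) = 95.1 dB.

95.1 dB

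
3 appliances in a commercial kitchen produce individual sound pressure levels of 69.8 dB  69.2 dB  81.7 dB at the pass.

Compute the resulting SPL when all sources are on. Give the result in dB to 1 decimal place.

82.2 dB

Σ 10^(Lᵢ/10) = 1.658e+08.
Combined level = 10 log₁₀(1.658e+08) = 82.2 dB.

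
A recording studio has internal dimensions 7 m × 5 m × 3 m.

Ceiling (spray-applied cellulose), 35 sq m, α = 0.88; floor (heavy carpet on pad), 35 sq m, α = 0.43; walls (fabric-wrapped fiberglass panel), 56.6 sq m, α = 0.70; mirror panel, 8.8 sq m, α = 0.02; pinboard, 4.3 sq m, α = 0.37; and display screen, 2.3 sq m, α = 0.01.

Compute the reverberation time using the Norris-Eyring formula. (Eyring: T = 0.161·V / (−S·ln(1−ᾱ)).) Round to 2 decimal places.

0.12 s

Total surface area S = 35 + 35 + 56.6 + 8.8 + 4.3 + 2.3 = 142.0 sq m.
Absorption A = 35×0.88 + 35×0.43 + 56.6×0.70 + 8.8×0.02 + 4.3×0.37 + 2.3×0.01 = 87.260 sabins.
Mean coefficient ᾱ = A/S = 0.6145.
Eyring denominator: −S ln(1−ᾱ) = 135.356.
V = 7 × 5 × 3 = 105 m³.
RT60 = 0.161 × 105 / 135.356 = 0.12 s.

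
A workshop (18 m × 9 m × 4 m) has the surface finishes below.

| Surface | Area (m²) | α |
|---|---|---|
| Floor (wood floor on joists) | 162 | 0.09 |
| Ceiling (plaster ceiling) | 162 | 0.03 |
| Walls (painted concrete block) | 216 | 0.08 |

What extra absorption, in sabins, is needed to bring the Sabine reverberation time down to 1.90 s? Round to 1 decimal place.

Equivalent absorption area: A₁ = 162×0.09 + 162×0.03 + 216×0.08 = 36.720 m².
For T = 1.90 s, need A₂ = 0.161·V/T = 0.161·648/1.90 = 54.909 sabins.
ΔA = A₂ − A₁ = 54.909 − 36.720 = 18.2 sabins.

18.2 sabins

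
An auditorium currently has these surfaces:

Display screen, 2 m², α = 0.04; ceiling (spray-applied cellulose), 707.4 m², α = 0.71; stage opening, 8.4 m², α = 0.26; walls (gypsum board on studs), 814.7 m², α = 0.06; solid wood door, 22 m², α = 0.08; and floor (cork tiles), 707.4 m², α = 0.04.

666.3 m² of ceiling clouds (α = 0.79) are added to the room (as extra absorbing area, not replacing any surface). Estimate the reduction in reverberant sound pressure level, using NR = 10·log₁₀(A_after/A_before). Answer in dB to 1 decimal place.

2.8 dB

Summing Sᵢαᵢ: 0.080 + 502.254 + 2.184 + 48.882 + 1.760 + 28.296 → A_before = 583.456 sabins.
Treatment contributes 666.3·0.79 = 526.377 sabins.
New total A_after = 1109.833 sabins.
NR = 10·log₁₀(1109.833/583.456) = 2.8 dB.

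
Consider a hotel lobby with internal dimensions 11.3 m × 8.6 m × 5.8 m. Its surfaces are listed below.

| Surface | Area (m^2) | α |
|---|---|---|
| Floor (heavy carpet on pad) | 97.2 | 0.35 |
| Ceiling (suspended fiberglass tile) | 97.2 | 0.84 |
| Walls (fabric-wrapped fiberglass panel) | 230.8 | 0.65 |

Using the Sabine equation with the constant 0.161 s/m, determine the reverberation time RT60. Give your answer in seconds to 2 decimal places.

Summing Sᵢαᵢ: 34.020 + 81.648 + 150.020 → A = 265.688 sabins.
Volume V = 11.3 × 8.6 × 5.8 = 563.644 m³.
Sabine: RT60 = 0.161 × 563.644 / 265.688 = 0.34 s.

0.34 s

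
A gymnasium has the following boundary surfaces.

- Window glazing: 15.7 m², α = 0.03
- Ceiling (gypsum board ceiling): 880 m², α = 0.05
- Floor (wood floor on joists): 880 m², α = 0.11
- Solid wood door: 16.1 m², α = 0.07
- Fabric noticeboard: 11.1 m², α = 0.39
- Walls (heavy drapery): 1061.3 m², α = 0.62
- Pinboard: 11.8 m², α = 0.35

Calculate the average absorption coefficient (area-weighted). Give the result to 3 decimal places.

0.281

S = Σ Sᵢ = 15.7 + 880 + 880 + 16.1 + 11.1 + 1061.3 + 11.8 = 2876.0 m².
A = 15.7*0.03 + 880*0.05 + 880*0.11 + 16.1*0.07 + 11.1*0.39 + 1061.3*0.62 + 11.8*0.35 = 808.863 sabins.
ᾱ = 808.863 / 2876.0 = 0.281.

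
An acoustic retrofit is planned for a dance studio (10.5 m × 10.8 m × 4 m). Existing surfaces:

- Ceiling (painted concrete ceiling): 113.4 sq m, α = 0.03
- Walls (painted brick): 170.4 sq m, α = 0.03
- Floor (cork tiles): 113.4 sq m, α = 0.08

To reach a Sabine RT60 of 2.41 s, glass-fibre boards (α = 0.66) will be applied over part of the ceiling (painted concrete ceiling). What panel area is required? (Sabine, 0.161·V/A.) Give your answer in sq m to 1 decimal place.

20.2

A₁ = Σ Sᵢαᵢ = 113.4·0.03 + 170.4·0.03 + 113.4·0.08 = 17.586 sabins.
V = 453.6 m³. Target absorption A₂ = 0.161 × 453.6 / 2.41 = 30.303 sabins.
ΔA needed = 30.303 − 17.586 = 12.717 sabins.
Net gain per sq m: Δα = 0.66 − 0.03 = 0.63.
Area = ΔA/Δα = 12.717/0.63 = 20.2 sq m.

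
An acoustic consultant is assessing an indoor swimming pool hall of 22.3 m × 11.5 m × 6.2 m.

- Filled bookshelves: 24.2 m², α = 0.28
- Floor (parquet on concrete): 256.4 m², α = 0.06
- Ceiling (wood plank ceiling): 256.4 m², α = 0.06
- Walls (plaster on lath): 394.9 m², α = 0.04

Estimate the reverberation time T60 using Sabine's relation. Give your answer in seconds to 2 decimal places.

A = Σ Sᵢαᵢ = 24.2×0.28 + 256.4×0.06 + 256.4×0.06 + 394.9×0.04 = 53.340 sabins.
Volume V = 22.3 × 11.5 × 6.2 = 1589.99 m³.
T = 0.161 V/A = 0.161·1589.99/53.340 = 4.80 s.

4.80 seconds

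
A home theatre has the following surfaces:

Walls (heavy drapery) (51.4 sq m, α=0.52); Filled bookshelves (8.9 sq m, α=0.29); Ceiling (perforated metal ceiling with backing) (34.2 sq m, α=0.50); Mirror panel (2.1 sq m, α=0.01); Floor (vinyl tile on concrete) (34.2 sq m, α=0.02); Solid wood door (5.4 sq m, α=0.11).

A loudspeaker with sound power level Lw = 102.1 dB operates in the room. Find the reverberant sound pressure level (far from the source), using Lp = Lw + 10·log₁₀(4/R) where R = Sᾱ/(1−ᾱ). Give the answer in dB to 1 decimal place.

A = 47.708 sabins; S = 136.2 sq m.
ᾱ = 47.708/136.2 = 0.3503; R = Sᾱ/(1−ᾱ) = 47.708/(1−0.3503) = 73.431 sq m.
Lp = Lw + 10 log₁₀(4/R) = 102.1 -12.64 = 89.5 dB.

89.5 dB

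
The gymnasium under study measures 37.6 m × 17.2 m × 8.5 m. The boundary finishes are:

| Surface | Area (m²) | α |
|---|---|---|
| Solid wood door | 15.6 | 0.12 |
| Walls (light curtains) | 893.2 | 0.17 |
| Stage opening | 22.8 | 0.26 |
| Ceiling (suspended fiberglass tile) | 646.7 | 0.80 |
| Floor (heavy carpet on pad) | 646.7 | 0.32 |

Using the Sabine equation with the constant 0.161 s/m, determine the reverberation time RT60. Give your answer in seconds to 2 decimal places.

Total absorption A = 15.6*0.12 + 893.2*0.17 + 22.8*0.26 + 646.7*0.80 + 646.7*0.32
  = 1.872 + 151.844 + 5.928 + 517.360 + 206.944 = 883.948 m² sabins.
Room volume: 5497.12 m³.
T = 0.161 V/A = 0.161·5497.12/883.948 = 1.00 s.

1.00 s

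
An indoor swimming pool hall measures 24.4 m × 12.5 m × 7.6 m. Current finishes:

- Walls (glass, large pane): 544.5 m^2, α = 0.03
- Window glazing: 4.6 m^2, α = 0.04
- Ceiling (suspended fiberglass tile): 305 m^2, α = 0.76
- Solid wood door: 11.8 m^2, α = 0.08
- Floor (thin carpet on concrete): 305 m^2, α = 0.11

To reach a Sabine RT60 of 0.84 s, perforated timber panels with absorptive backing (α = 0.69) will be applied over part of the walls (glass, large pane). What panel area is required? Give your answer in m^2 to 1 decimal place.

A₁ = Σ Sᵢαᵢ = 544.5·0.03 + 4.6·0.04 + 305·0.76 + 11.8·0.08 + 305·0.11 = 282.813 sabins.
V = 2318 m³. Target absorption A₂ = 0.161 × 2318 / 0.84 = 444.283 sabins.
Absorption to add: 444.283 − 282.813 = 161.470 sabins.
Each m^2 of panel replacing the walls (glass, large pane) adds (0.69 − 0.03) = 0.66 sabins.
Area = ΔA/Δα = 161.470/0.66 = 244.7 m^2.

244.7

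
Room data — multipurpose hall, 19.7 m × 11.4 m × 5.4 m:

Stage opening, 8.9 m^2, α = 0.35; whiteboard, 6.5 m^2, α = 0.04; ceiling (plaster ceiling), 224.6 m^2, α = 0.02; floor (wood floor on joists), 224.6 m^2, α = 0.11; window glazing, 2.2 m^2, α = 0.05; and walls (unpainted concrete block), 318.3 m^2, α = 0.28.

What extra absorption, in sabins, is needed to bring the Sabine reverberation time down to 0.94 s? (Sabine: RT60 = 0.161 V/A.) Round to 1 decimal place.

Total absorption A₁ = 8.9×0.35 + 6.5×0.04 + 224.6×0.02 + 224.6×0.11 + 2.2×0.05 + 318.3×0.28
  = 3.115 + 0.260 + 4.492 + 24.706 + 0.110 + 89.124 = 121.807 m^2 sabins.
For T = 0.94 s, need A₂ = 0.161·V/T = 0.161·1212.732/0.94 = 207.713 sabins.
Additional absorption ΔA = 207.713 − 121.807 = 85.9 sabins.

85.9 sabins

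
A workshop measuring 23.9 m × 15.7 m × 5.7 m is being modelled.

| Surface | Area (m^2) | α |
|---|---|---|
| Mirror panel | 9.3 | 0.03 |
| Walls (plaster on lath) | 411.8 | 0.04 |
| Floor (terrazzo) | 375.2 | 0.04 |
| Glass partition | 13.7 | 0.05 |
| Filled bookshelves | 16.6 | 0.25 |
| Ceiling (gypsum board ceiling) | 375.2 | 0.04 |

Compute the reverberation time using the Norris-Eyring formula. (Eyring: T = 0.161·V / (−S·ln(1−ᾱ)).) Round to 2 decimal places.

Total surface area S = 9.3 + 411.8 + 375.2 + 13.7 + 16.6 + 375.2 = 1201.8 m^2.
Absorption A = 9.3·0.03 + 411.8·0.04 + 375.2·0.04 + 13.7·0.05 + 16.6·0.25 + 375.2·0.04 = 51.602 sabins.
Mean coefficient ᾱ = A/S = 0.0429.
Eyring denominator: −S ln(1−ᾱ) = 52.696.
V = 23.9 × 15.7 × 5.7 = 2138.811 m³.
RT60 = 0.161 × 2138.811 / 52.696 = 6.53 s.

6.53 s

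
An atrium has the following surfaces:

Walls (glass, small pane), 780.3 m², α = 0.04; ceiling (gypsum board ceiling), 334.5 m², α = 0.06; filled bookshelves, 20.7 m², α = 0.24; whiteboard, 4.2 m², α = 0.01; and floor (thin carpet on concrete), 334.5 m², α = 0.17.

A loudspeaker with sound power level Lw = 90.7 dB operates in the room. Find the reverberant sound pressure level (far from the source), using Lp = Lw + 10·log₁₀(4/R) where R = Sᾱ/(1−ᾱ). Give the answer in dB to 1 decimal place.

75.8 dB

A = 113.157 sabins; S = 1474.2 m².
ᾱ = 113.157/1474.2 = 0.0768; R = Sᾱ/(1−ᾱ) = 113.157/(1−0.0768) = 122.570 m².
Lp = 90.7 + 10·log₁₀(4/122.570) = 90.7 + (-14.86) = 75.8 dB.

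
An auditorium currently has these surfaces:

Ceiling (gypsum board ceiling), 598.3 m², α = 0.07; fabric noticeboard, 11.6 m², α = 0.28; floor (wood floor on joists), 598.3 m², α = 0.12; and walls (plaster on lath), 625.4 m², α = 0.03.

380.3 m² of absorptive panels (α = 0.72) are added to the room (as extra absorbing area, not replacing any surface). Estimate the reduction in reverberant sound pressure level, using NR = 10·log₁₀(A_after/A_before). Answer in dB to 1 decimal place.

Summing Sᵢαᵢ: 41.881 + 3.248 + 71.796 + 18.762 → A_before = 135.687 sabins.
Treatment contributes 380.3·0.72 = 273.816 sabins.
A_after = 135.687 + 273.816 = 409.503 sabins.
NR = 10·log₁₀(409.503/135.687) = 4.8 dB.

4.8 dB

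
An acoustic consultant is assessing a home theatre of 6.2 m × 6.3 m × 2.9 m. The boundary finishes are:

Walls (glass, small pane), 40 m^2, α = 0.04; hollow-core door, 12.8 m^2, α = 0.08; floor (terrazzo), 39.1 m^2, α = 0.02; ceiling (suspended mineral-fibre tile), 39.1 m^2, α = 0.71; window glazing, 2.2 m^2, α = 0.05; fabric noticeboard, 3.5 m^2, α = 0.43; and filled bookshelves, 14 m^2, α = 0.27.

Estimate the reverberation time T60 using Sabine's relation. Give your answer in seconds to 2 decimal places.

0.50 seconds

Summing Sᵢαᵢ: 1.600 + 1.024 + 0.782 + 27.761 + 0.110 + 1.505 + 3.780 → A = 36.562 sabins.
Volume V = 6.2 × 6.3 × 2.9 = 113.274 m³.
T = 0.161 V/A = 0.161·113.274/36.562 = 0.50 s.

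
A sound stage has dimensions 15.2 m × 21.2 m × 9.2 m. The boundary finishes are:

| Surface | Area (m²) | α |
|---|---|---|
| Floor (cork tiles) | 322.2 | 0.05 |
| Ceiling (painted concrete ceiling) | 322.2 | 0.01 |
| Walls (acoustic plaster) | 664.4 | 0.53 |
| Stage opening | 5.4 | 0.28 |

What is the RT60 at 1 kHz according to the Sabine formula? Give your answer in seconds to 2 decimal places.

A = Σ Sᵢαᵢ = 322.2×0.05 + 322.2×0.01 + 664.4×0.53 + 5.4×0.28 = 372.976 sabins.
V = 15.2·21.2·9.2 = 2964.608 m³.
T = 0.161 V/A = 0.161·2964.608/372.976 = 1.28 s.

1.28 seconds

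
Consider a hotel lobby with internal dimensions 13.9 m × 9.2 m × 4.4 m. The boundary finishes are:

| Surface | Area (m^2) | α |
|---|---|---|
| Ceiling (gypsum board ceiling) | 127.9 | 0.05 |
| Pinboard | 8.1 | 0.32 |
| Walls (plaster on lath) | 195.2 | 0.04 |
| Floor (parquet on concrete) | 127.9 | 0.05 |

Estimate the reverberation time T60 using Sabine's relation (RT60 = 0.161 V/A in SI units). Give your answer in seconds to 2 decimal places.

Total absorption A = 127.9*0.05 + 8.1*0.32 + 195.2*0.04 + 127.9*0.05
  = 6.395 + 2.592 + 7.808 + 6.395 = 23.190 m^2 sabins.
V = 13.9·9.2·4.4 = 562.672 m³.
Sabine: RT60 = 0.161 × 562.672 / 23.190 = 3.91 s.

3.91 s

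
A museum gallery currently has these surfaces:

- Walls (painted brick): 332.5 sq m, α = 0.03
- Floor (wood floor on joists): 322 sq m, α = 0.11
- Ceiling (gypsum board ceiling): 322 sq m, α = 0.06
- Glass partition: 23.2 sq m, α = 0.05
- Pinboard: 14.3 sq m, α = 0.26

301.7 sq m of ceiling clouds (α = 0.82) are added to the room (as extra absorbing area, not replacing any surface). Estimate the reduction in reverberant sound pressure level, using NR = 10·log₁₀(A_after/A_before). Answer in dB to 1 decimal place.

6.6 dB

Equivalent absorption area: A_before = 332.5·0.03 + 322·0.11 + 322·0.06 + 23.2·0.05 + 14.3·0.26 = 69.593 sq m.
Treatment contributes 301.7·0.82 = 247.394 sabins.
A_after = 69.593 + 247.394 = 316.987 sabins.
Reduction = 10 log₁₀(A_after/A_before) = 10 log₁₀(4.5549) = 6.6 dB.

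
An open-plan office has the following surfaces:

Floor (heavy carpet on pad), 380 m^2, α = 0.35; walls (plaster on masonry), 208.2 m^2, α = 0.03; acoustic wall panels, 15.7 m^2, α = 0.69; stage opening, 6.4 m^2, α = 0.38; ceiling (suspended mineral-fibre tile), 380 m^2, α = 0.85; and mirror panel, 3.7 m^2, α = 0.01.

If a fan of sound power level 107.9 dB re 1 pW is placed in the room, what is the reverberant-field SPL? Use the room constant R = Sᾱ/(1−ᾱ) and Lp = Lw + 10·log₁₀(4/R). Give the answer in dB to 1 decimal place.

A = 475.548 sabins; S = 994.0 m^2.
ᾱ = 0.4784, so room constant R = A/(1−ᾱ) = 911.710 m^2.
Lp = 107.9 + 10·log₁₀(4/911.710) = 107.9 + (-23.58) = 84.3 dB.

84.3 dB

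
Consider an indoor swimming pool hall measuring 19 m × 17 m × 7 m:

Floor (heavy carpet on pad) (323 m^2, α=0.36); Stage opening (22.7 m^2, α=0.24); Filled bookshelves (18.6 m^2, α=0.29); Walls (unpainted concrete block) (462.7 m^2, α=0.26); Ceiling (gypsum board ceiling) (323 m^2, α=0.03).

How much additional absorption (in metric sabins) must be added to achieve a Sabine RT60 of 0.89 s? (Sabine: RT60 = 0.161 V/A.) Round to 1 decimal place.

151.9 sabins

Equivalent absorption area: A₁ = 323·0.36 + 22.7·0.24 + 18.6·0.29 + 462.7·0.26 + 323·0.03 = 257.114 m^2.
For T = 0.89 s, need A₂ = 0.161·V/T = 0.161·2261/0.89 = 409.012 sabins.
ΔA = A₂ − A₁ = 409.012 − 257.114 = 151.9 sabins.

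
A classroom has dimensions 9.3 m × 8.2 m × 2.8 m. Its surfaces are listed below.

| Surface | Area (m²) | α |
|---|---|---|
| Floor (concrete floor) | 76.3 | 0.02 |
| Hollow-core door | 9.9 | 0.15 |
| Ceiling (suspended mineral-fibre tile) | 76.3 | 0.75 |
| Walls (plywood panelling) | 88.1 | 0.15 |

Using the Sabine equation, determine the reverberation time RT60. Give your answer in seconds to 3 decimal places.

Summing Sᵢαᵢ: 1.526 + 1.485 + 57.225 + 13.215 → A = 73.451 sabins.
Room volume: 213.528 m³.
T = 0.161 V/A = 0.161·213.528/73.451 = 0.468 s.

0.468 sec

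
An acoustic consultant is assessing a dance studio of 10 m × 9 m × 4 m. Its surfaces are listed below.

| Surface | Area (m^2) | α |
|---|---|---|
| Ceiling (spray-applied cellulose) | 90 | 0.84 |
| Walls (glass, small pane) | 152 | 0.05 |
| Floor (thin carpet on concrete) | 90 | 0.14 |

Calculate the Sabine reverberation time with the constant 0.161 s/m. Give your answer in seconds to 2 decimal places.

0.61 s

Summing Sᵢαᵢ: 75.600 + 7.600 + 12.600 → A = 95.800 sabins.
V = 10·9·4 = 360 m³.
Sabine: RT60 = 0.161 × 360 / 95.800 = 0.61 s.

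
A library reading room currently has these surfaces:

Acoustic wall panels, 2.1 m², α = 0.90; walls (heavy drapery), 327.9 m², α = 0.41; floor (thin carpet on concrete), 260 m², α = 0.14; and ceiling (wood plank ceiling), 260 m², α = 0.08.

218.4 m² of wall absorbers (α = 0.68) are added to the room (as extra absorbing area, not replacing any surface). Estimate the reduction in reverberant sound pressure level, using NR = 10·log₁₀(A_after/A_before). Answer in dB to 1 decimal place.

2.5 dB

Summing Sᵢαᵢ: 1.890 + 134.439 + 36.400 + 20.800 → A_before = 193.529 sabins.
Treatment contributes 218.4·0.68 = 148.512 sabins.
New total A_after = 342.041 sabins.
Reduction = 10 log₁₀(A_after/A_before) = 10 log₁₀(1.7674) = 2.5 dB.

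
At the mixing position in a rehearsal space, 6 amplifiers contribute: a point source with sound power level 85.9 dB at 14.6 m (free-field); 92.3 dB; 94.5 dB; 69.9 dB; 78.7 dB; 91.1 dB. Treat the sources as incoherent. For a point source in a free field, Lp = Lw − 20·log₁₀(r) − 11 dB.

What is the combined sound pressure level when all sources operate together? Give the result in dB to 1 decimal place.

97.7 dB

Source at 14.6 m: Lp = 85.9 − 20·log₁₀(14.6) − 11 = 51.6 dB.
Sum in the linear (power) domain: Σ 10^(Lᵢ/10) = 10^(51.6/10) + 10^(92.3/10) + 10^(94.5/10) + 10^(69.9/10) + 10^(78.7/10) + 10^(91.1/10) = 5.889e+09.
Combined level = 10 log₁₀(5.889e+09) = 97.7 dB.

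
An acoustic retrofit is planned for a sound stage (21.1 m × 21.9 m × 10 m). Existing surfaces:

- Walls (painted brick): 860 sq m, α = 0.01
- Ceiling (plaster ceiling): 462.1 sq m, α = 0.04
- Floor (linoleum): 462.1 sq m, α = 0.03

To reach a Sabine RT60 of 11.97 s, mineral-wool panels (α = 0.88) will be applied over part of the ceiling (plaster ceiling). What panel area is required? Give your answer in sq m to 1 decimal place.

Summing Sᵢαᵢ: 8.600 + 18.484 + 13.863 → A₁ = 40.947 sabins.
Required A₂ = 0.161·4620.9/11.97 = 62.152 sabins.
Absorption to add: 62.152 − 40.947 = 21.205 sabins.
Net gain per sq m: Δα = 0.88 − 0.04 = 0.84.
Area = ΔA/Δα = 21.205/0.84 = 25.2 sq m.

25.2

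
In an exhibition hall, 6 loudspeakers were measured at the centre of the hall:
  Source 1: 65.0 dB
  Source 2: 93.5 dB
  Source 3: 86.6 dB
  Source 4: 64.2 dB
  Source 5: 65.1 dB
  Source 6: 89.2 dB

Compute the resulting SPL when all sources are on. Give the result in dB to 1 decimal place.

95.5 dB

Sum in the linear (power) domain: Σ 10^(Lᵢ/10) = 10^(65.0/10) + 10^(93.5/10) + 10^(86.6/10) + 10^(64.2/10) + 10^(65.1/10) + 10^(89.2/10) = 3.537e+09.
Back to dB: 10·log₁₀ Σ = 95.5 dB.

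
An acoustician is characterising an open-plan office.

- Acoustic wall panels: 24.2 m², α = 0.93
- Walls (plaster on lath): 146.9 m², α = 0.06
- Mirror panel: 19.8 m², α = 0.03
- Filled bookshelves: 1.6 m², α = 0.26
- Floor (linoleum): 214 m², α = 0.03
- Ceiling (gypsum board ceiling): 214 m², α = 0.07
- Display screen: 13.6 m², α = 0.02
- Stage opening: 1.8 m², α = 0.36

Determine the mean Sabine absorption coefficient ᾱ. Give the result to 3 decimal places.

S = Σ Sᵢ = 24.2 + 146.9 + 19.8 + 1.6 + 214 + 214 + 13.6 + 1.8 = 635.9 m².
Weighted sum Σ Sα = 54.650.
ᾱ = A/S = 0.086.

0.086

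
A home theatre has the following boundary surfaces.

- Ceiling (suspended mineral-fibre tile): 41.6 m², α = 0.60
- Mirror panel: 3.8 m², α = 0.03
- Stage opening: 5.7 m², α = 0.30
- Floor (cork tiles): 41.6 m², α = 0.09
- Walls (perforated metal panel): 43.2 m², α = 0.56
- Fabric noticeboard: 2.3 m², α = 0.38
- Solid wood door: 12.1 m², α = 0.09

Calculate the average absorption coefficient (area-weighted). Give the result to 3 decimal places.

Total surface area S = 150.3 m².
Σ(Sᵢαᵢ) = 41.6×0.60 + 3.8×0.03 + 5.7×0.30 + 41.6×0.09 + 43.2×0.56 + 2.3×0.38 + 12.1×0.09 = 56.683.
ᾱ = A/S = 0.377.

0.377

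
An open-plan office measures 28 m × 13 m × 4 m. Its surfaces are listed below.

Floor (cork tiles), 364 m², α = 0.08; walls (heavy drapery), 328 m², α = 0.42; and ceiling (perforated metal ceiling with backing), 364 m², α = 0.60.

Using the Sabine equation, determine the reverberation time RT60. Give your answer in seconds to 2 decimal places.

A = Σ Sᵢαᵢ = 364·0.08 + 328·0.42 + 364·0.60 = 385.280 sabins.
V = 28·13·4 = 1456 m³.
T = 0.161 V/A = 0.161·1456/385.280 = 0.61 s.

0.61 s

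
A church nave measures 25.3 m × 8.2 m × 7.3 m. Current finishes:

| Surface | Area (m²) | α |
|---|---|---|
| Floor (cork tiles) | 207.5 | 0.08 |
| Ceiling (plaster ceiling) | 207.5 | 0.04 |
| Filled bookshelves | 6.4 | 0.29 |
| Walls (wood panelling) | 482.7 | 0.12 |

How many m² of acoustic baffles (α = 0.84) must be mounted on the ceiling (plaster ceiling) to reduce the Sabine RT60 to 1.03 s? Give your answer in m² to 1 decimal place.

190.1

Summing Sᵢαᵢ: 16.600 + 8.300 + 1.856 + 57.924 → A₁ = 84.680 sabins.
V = 1514.458 m³. Target absorption A₂ = 0.161 × 1514.458 / 1.03 = 236.726 sabins.
ΔA needed = 236.726 − 84.680 = 152.046 sabins.
Net gain per m²: Δα = 0.84 − 0.04 = 0.80.
Panel area = 152.046 / 0.80 = 190.1 m².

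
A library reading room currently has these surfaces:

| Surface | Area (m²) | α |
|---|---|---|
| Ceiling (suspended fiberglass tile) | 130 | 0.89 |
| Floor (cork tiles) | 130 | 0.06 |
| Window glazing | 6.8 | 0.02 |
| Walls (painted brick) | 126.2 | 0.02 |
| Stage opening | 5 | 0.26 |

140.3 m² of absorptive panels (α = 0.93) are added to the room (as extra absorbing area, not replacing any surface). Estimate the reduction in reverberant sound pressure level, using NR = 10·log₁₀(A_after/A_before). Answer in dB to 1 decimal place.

3.1 dB

A_before = Σ Sᵢαᵢ = 130×0.89 + 130×0.06 + 6.8×0.02 + 126.2×0.02 + 5×0.26 = 127.460 sabins.
Treatment contributes 140.3·0.93 = 130.479 sabins.
New total A_after = 257.939 sabins.
Reduction = 10 log₁₀(A_after/A_before) = 10 log₁₀(2.0237) = 3.1 dB.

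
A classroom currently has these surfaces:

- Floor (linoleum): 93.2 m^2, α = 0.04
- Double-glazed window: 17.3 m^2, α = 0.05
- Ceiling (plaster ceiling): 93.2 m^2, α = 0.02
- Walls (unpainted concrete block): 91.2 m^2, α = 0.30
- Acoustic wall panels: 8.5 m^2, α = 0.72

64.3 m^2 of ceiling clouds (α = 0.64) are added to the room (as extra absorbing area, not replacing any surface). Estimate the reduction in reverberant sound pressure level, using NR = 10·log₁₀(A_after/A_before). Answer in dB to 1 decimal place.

Equivalent absorption area: A_before = 93.2·0.04 + 17.3·0.05 + 93.2·0.02 + 91.2·0.30 + 8.5·0.72 = 39.937 m^2.
Added absorption = 64.3 × 0.64 = 41.152 sabins.
A_after = 39.937 + 41.152 = 81.089 sabins.
NR = 10·log₁₀(81.089/39.937) = 3.1 dB.

3.1 dB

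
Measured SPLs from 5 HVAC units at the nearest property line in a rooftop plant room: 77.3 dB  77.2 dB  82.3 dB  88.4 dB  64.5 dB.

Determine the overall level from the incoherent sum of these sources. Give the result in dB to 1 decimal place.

89.9 dB

Sum in the linear (power) domain: Σ 10^(Lᵢ/10) = 10^(77.3/10) + 10^(77.2/10) + 10^(82.3/10) + 10^(88.4/10) + 10^(64.5/10) = 9.707e+08.
Combined level = 10 log₁₀(9.707e+08) = 89.9 dB.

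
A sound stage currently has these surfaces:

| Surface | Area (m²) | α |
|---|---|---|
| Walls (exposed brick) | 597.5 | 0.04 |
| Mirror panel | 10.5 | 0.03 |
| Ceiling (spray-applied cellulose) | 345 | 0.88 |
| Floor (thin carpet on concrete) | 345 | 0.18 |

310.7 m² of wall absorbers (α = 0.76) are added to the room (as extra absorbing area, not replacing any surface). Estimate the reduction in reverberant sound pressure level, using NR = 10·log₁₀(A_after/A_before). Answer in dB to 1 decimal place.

2.1 dB

Total absorption A_before = 597.5·0.04 + 10.5·0.03 + 345·0.88 + 345·0.18
  = 23.900 + 0.315 + 303.600 + 62.100 = 389.915 m² sabins.
Treatment contributes 310.7·0.76 = 236.132 sabins.
A_after = 389.915 + 236.132 = 626.047 sabins.
NR = 10·log₁₀(626.047/389.915) = 2.1 dB.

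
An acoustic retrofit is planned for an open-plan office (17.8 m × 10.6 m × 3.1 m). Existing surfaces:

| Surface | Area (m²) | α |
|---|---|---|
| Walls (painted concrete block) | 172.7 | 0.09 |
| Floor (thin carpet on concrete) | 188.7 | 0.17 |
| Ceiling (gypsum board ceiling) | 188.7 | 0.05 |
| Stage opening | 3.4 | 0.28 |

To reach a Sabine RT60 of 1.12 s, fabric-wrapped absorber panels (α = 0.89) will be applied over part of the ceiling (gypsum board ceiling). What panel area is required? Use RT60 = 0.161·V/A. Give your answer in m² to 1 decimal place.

31.0

Summing Sᵢαᵢ: 15.543 + 32.079 + 9.435 + 0.952 → A₁ = 58.009 sabins.
Required A₂ = 0.161·584.908/1.12 = 84.081 sabins.
Absorption to add: 84.081 − 58.009 = 26.072 sabins.
Each m² of panel replacing the ceiling (gypsum board ceiling) adds (0.89 − 0.05) = 0.84 sabins.
Panel area = 26.072 / 0.84 = 31.0 m².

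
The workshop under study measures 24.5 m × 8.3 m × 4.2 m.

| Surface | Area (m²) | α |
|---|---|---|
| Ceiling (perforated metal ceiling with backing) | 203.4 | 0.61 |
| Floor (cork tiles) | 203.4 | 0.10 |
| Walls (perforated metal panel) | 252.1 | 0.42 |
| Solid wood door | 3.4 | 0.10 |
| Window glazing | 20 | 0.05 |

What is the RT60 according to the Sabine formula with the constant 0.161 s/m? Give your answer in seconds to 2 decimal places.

Total absorption A = 203.4·0.61 + 203.4·0.10 + 252.1·0.42 + 3.4·0.10 + 20·0.05
  = 124.074 + 20.340 + 105.882 + 0.340 + 1.000 = 251.636 m² sabins.
Room volume: 854.07 m³.
T = 0.161 V/A = 0.161·854.07/251.636 = 0.55 s.

0.55 sec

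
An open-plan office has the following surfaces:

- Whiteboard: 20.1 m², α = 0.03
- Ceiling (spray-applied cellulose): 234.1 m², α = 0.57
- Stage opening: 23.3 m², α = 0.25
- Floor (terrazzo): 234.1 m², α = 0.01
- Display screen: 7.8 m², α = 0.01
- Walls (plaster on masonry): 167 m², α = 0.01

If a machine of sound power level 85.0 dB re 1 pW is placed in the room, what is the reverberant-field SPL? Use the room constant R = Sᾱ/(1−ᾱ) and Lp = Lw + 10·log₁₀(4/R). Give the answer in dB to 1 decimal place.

68.4 dB

Σ(Sᵢαᵢ) = 20.1·0.03 + 234.1·0.57 + 23.3·0.25 + 234.1·0.01 + 7.8·0.01 + 167·0.01 = 143.954; total area S = 686.4 m².
ᾱ = 143.954/686.4 = 0.2097; R = Sᾱ/(1−ᾱ) = 143.954/(1−0.2097) = 182.151 m².
Lp = 85.0 + 10·log₁₀(4/182.151) = 85.0 + (-16.58) = 68.4 dB.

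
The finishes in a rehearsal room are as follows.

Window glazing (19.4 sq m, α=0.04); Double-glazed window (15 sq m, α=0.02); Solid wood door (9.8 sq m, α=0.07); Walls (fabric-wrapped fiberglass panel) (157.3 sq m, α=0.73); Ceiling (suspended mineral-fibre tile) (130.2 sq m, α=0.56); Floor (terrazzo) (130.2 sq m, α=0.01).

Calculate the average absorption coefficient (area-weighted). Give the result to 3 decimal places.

S = Σ Sᵢ = 19.4 + 15 + 9.8 + 157.3 + 130.2 + 130.2 = 461.9 sq m.
A = 19.4×0.04 + 15×0.02 + 9.8×0.07 + 157.3×0.73 + 130.2×0.56 + 130.2×0.01 = 190.805 sabins.
ᾱ = 190.805 / 461.9 = 0.413.

0.413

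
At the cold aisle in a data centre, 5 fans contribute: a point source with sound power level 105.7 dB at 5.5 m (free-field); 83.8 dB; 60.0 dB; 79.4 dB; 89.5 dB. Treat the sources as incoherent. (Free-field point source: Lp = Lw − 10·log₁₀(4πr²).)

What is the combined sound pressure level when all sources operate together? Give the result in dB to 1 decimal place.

91.2 dB

Source at 5.5 m: Lp = 105.7 − 10·log₁₀(4π·5.5²) = 105.7 − 10·log₁₀(380.133) = 79.9 dB.
Sum in the linear (power) domain: Σ 10^(Lᵢ/10) = 10^(79.9/10) + 10^(83.8/10) + 10^(60.0/10) + 10^(79.4/10) + 10^(89.5/10) = 1.317e+09.
L_total = 10·log₁₀(1.317e+09) = 91.2 dB.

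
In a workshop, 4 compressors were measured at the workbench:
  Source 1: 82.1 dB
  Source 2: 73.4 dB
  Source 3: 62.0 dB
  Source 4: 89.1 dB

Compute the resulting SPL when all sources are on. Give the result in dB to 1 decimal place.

90.0 dB

Σ 10^(Lᵢ/10) = 9.985e+08.
L_total = 10·log₁₀(9.985e+08) = 90.0 dB.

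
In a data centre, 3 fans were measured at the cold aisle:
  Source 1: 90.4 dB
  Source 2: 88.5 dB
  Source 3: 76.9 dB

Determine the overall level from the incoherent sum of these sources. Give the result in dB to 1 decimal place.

Σ 10^(Lᵢ/10) = 1.853e+09.
L_total = 10·log₁₀(1.853e+09) = 92.7 dB.

92.7 dB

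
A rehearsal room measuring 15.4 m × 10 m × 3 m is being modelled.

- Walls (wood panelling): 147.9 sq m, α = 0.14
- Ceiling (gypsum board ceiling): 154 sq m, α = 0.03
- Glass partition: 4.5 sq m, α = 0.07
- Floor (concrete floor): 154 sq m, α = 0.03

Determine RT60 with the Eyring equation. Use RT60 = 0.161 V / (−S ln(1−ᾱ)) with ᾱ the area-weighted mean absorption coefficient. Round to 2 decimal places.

2.38 seconds

Total surface area S = 147.9 + 154 + 4.5 + 154 = 460.4 sq m.
Absorption A = 147.9·0.14 + 154·0.03 + 4.5·0.07 + 154·0.03 = 30.261 sabins.
Mean coefficient ᾱ = A/S = 0.0657.
Eyring denominator: −S ln(1−ᾱ) = 31.288.
V = 15.4 × 10 × 3 = 462 m³.
T = 0.161·V/[−S·ln(1−ᾱ)] = 0.161·462/31.288 = 2.38 s.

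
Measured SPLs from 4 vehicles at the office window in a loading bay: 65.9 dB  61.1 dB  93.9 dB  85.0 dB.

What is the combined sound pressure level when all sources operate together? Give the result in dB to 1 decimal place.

94.4 dB

Σ 10^(Lᵢ/10) = 2.776e+09.
Back to dB: 10·log₁₀ Σ = 94.4 dB.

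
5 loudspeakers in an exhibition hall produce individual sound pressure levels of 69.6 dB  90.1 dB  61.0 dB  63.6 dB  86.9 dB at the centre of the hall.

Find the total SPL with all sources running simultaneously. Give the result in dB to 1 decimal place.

Σ 10^(Lᵢ/10) = 1.526e+09.
L_total = 10·log₁₀(1.526e+09) = 91.8 dB.

91.8 dB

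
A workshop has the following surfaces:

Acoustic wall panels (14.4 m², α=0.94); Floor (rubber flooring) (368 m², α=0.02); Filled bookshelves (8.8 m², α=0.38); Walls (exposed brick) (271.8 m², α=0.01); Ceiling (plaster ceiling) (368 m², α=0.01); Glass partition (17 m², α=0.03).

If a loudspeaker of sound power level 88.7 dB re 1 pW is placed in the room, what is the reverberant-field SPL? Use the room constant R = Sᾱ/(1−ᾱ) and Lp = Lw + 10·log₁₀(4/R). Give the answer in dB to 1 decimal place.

79.7 dB

Σ(Sᵢαᵢ) = 14.4×0.94 + 368×0.02 + 8.8×0.38 + 271.8×0.01 + 368×0.01 + 17×0.03 = 31.148; total area S = 1048.0 m².
ᾱ = 31.148/1048.0 = 0.0297; R = Sᾱ/(1−ᾱ) = 31.148/(1−0.0297) = 32.101 m².
Lp = 88.7 + 10·log₁₀(4/32.101) = 88.7 + (-9.04) = 79.7 dB.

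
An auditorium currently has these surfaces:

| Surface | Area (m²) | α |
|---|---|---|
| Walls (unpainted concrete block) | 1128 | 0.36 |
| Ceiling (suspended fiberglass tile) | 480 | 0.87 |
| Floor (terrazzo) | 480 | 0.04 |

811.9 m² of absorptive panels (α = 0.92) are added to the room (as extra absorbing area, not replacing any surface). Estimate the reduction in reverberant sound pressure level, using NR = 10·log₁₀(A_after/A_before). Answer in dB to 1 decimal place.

Total absorption A_before = 1128·0.36 + 480·0.87 + 480·0.04
  = 406.080 + 417.600 + 19.200 = 842.880 m² sabins.
Added absorption = 811.9 × 0.92 = 746.948 sabins.
A_after = 842.880 + 746.948 = 1589.828 sabins.
NR = 10·log₁₀(1589.828/842.880) = 2.8 dB.

2.8 dB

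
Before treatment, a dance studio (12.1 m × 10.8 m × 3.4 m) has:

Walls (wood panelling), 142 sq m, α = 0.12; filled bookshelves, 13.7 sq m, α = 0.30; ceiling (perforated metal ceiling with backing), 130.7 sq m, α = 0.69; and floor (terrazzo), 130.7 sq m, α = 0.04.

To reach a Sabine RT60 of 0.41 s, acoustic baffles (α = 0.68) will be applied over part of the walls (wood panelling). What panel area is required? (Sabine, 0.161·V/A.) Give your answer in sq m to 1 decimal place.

Summing Sᵢαᵢ: 17.040 + 4.110 + 90.183 + 5.228 → A₁ = 116.561 sabins.
Required A₂ = 0.161·444.312/0.41 = 174.474 sabins.
Absorption to add: 174.474 − 116.561 = 57.913 sabins.
Net gain per sq m: Δα = 0.68 − 0.12 = 0.56.
Panel area = 57.913 / 0.56 = 103.4 sq m.

103.4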